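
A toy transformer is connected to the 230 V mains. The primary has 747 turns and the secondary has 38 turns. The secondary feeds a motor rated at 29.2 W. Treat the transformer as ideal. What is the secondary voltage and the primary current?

V_s ≈ 11.7 V, I_p ≈ 0.127 A

V_s = V_p × N_s/N_p = 230 × 38/747 = 11.700 V.
I_s = P/V_s = 29.2/11.700 = 2.4957 A.
I_p = I_s × N_s/N_p = 2.4957 × 38/747 = 0.127 A.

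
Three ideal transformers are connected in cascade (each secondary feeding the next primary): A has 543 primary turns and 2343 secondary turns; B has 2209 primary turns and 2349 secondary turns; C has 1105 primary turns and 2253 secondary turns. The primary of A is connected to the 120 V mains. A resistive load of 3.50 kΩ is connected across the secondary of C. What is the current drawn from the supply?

After A: V = 120.00 × 2343/543 = 517.79 V.
After B: V = 517.79 × 2349/2209 = 550.61 V.
After C: V = 550.61 × 2253/1105 = 1122.6 V.
I_load = 1122.6/3500 = 0.32075 A, so P_out = 1122.6 × 0.32075 = 360.09 W.
All ideal ⇒ P_in = P_out, so I_supply = 360.09/120 = 3.00 A.

I_supply ≈ 3.00 A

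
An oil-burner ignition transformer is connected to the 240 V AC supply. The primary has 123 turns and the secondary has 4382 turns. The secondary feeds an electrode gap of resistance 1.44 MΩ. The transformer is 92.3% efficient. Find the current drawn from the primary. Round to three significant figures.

V_s = 240 × 4382/123 = 8550.2 V.
I_s = V_s/R = 8550.2/(1.44×10^6) = 0.0059377 A.
P_out = V_s I_s = 8550.2 × 0.0059377 = 50.769 W.
P_in = P_out/η = 50.769/0.923 = 55.004 W.
I_p = P_in/V_p = 55.004/240 = 0.229 A.

I_p ≈ 0.229 A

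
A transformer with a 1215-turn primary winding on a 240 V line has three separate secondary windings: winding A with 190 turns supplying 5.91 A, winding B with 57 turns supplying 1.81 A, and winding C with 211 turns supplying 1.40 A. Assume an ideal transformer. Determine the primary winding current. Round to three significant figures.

I_p ≈ 1.25 A

V_A = 240 × 190/1215 = 37.531 V; V_B = 240 × 57/1215 = 11.259 V; V_C = 240 × 211/1215 = 41.679 V.
P_out = V_A I_A + V_B I_B + V_C I_C = 37.531×5.91 + 11.259×1.81 + 41.679×1.40 = 221.81 + 20.379 + 58.351 = 300.54 W.
Ideal ⇒ P_in = P_out, so I_p = P_out/V_p = 300.54/240 = 1.25 A.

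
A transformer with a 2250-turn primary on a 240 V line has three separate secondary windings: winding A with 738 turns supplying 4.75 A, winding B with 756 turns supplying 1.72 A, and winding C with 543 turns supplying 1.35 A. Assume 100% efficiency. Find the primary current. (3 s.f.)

V_A = 240 × 738/2250 = 78.720 V; V_B = 240 × 756/2250 = 80.640 V; V_C = 240 × 543/2250 = 57.920 V.
P_out = V_A I_A + V_B I_B + V_C I_C = 78.720×4.75 + 80.640×1.72 + 57.920×1.35 = 373.92 + 138.70 + 78.192 = 590.81 W.
Ideal ⇒ P_in = P_out, so I_p = P_out/V_p = 590.81/240 = 2.46 A.

I_p ≈ 2.46 A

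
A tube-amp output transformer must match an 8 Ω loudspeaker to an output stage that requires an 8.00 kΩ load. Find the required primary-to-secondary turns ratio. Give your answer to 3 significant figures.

N_p/N_s ≈ 31.6

Z_p/Z_s = (N_p/N_s)², so N_p/N_s = √(8000/8) = √1000 = 31.6.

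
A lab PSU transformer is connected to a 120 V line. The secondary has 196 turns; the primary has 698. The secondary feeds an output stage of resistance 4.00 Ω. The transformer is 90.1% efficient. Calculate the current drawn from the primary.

I_p ≈ 2.63 A

V_s = 120 × 196/698 = 33.696 V.
I_s = V_s/R = 33.696/4.00 = 8.4241 A.
P_out = V_s I_s = 33.696 × 8.4241 = 283.86 W.
P_in = P_out/η = 283.86/0.901 = 315.05 W.
I_p = P_in/V_p = 315.05/120 = 2.63 A.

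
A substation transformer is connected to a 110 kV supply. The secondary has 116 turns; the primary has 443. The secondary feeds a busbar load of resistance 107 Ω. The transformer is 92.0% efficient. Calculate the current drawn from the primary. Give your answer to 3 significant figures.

V_s = 110000 × 116/443 = 28804 V.
I_s = V_s/R = 28804/107 = 269.19 A.
P_out = V_s I_s = 28804 × 269.19 = 7.7537×10^6 W.
P_in = P_out/η = 7.7537×10^6/0.920 = 8.4280×10^6 W.
I_p = P_in/V_p = 8.4280×10^6/110000 = 76.6 A.

I_p ≈ 76.6 A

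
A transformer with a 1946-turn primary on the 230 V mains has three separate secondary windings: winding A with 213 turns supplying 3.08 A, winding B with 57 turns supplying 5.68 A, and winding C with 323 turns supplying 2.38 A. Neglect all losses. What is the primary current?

I_p ≈ 0.899 A

V_A = 230 × 213/1946 = 25.175 V; V_B = 230 × 57/1946 = 6.7369 V; V_C = 230 × 323/1946 = 38.176 V.
P_out = V_A I_A + V_B I_B + V_C I_C = 25.175×3.08 + 6.7369×5.68 + 38.176×2.38 = 77.538 + 38.266 + 90.858 = 206.66 W.
Ideal ⇒ P_in = P_out, so I_p = P_out/V_p = 206.66/230 = 0.899 A.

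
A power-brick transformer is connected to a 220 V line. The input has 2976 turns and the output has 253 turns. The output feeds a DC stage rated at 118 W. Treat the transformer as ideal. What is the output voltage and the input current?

V_out = V_in × N_out/N_in = 220 × 253/2976 = 18.703 V.
I_out = P/V_out = 118/18.703 = 6.3092 A.
I_in = I_out × N_out/N_in = 6.3092 × 253/2976 = 0.536 A.

V_out ≈ 18.7 V, I_in ≈ 0.536 A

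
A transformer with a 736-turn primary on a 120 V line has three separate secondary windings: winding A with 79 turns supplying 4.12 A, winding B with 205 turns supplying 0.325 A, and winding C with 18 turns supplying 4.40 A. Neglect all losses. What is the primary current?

V_A = 120 × 79/736 = 12.880 V; V_B = 120 × 205/736 = 33.424 V; V_C = 120 × 18/736 = 2.9348 V.
P_out = V_A I_A + V_B I_B + V_C I_C = 12.880×4.12 + 33.424×0.325 + 2.9348×4.40 = 53.067 + 10.863 + 12.913 = 76.843 W.
Ideal ⇒ P_in = P_out, so I_p = P_out/V_p = 76.843/120 = 0.640 A.

I_p ≈ 0.640 A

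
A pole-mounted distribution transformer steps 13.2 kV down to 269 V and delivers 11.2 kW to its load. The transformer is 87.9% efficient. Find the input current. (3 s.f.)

P_in = P_out/η = 11200/0.879 = 12742 W.
I_in = P_in/V_in = 12742/13200 = 0.965 A.

I_in ≈ 0.965 A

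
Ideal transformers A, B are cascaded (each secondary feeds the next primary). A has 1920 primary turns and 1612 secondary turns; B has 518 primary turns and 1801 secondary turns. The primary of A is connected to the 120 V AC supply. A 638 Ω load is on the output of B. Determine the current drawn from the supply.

I_supply ≈ 1.60 A

Secondary of A: V = 120.00 × 1612/1920 = 100.75 V.
Secondary of B: V = 100.75 × 1801/518 = 350.29 V.
I_load = 350.29/638 = 0.54905 A, so P_out = 350.29 × 0.54905 = 192.33 W.
All ideal ⇒ P_in = P_out, so I_supply = 192.33/120 = 1.60 A.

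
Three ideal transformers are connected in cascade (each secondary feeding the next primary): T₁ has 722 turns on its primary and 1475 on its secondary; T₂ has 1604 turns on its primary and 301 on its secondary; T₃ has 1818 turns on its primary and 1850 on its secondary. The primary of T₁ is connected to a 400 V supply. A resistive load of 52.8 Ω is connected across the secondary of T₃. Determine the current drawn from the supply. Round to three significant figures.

Secondary of T₁: V = 400.00 × 1475/722 = 817.17 V.
Secondary of T₂: V = 817.17 × 301/1604 = 153.35 V.
Secondary of T₃: V = 153.35 × 1850/1818 = 156.05 V.
I_load = 156.05/52.8 = 2.9554 A, so P_out = 156.05 × 2.9554 = 461.19 W.
All ideal ⇒ P_in = P_out, so I_supply = 461.19/400 = 1.15 A.

I_supply ≈ 1.15 A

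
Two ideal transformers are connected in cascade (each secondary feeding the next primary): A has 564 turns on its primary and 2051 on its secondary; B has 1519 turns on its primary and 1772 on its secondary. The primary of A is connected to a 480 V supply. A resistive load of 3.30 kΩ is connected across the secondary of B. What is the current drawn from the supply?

I_supply ≈ 2.62 A

Secondary of A: V = 480.00 × 2051/564 = 1745.5 V.
Secondary of B: V = 1745.5 × 1772/1519 = 2036.3 V.
I_load = 2036.3/3300 = 0.61705 A, so P_out = 2036.3 × 0.61705 = 1256.5 W.
All ideal ⇒ P_in = P_out, so I_supply = 1256.5/480 = 2.62 A.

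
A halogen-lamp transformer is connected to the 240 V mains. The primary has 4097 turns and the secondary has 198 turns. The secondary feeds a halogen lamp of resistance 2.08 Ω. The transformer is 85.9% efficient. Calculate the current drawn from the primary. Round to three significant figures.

V_s = 240 × 198/4097 = 11.599 V.
I_s = V_s/R = 11.599/2.08 = 5.5763 A.
P_out = V_s I_s = 11.599 × 5.5763 = 64.678 W.
P_in = P_out/η = 64.678/0.859 = 75.295 W.
I_p = P_in/V_p = 75.295/240 = 0.314 A.

I_p ≈ 0.314 A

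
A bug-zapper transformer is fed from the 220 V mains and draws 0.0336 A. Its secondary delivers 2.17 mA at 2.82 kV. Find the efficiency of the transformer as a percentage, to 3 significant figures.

η ≈ 82.8%

P_in = 220 × 0.0336 = 7.39200 W.
P_out = 2820 × 0.00217 = 6.11940 W.
η = P_out/P_in = 6.11940/7.39200 = 0.828.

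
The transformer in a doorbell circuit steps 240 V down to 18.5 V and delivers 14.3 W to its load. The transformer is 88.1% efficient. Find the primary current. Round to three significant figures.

I_p ≈ 0.0676 A

P_in = P_out/η = 14.3/0.881 = 16.232 W.
I_p = P_in/V_p = 16.232/240 = 0.0676 A.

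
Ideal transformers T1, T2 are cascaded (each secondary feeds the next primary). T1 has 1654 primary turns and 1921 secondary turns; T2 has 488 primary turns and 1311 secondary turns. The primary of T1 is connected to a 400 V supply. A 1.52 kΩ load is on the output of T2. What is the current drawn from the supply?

I_supply ≈ 2.56 A

Secondary of T1: V = 400.00 × 1921/1654 = 464.57 V.
Secondary of T2: V = 464.57 × 1311/488 = 1248.1 V.
I_load = 1248.1/1520 = 0.82109 A, so P_out = 1248.1 × 0.82109 = 1024.8 W.
All ideal ⇒ P_in = P_out, so I_supply = 1024.8/400 = 2.56 A.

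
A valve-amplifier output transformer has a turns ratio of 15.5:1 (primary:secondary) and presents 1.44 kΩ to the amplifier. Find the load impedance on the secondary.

Z_s ≈ 5.99 Ω

Z_s = Z_p/(N_p/N_s)² = 1440/15.5² = 5.99 Ω.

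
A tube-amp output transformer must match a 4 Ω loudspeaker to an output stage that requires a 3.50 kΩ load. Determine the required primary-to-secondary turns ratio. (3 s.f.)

N_p/N_s ≈ 29.6

Z_p/Z_s = (N_p/N_s)², so N_p/N_s = √(3500/4) = √875 = 29.6.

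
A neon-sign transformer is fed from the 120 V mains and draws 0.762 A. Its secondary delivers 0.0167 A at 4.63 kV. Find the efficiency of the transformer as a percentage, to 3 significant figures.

P_in = 120 × 0.762 = 91.4400 W.
P_out = 4630 × 0.0167 = 77.3210 W.
η = P_out/P_in = 77.3210/91.4400 = 0.846.

η ≈ 84.6%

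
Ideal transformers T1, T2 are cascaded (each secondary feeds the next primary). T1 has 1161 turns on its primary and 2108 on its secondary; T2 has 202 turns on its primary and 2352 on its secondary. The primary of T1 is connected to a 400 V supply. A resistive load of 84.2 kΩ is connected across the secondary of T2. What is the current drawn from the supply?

Secondary of T1: V = 400.00 × 2108/1161 = 726.27 V.
Secondary of T2: V = 726.27 × 2352/202 = 8456.4 V.
I_load = 8456.4/84200 = 0.10043 A, so P_out = 8456.4 × 0.10043 = 849.29 W.
All ideal ⇒ P_in = P_out, so I_supply = 849.29/400 = 2.12 A.

I_supply ≈ 2.12 A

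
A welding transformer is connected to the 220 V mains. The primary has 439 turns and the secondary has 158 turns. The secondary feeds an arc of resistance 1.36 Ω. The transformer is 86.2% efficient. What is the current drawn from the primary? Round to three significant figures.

V_s = 220 × 158/439 = 79.180 V.
I_s = V_s/R = 79.180/1.36 = 58.221 A.
P_out = V_s I_s = 79.180 × 58.221 = 4609.9 W.
P_in = P_out/η = 4609.9/0.862 = 5347.9 W.
I_p = P_in/V_p = 5347.9/220 = 24.3 A.

I_p ≈ 24.3 A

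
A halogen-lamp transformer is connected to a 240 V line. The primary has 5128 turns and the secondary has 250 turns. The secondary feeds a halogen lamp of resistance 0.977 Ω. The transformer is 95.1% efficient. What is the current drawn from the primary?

V_s = 240 × 250/5128 = 11.700 V.
I_s = V_s/R = 11.700/0.977 = 11.976 A.
P_out = V_s I_s = 11.700 × 11.976 = 140.12 W.
P_in = P_out/η = 140.12/0.951 = 147.34 W.
I_p = P_in/V_p = 147.34/240 = 0.614 A.

I_p ≈ 0.614 A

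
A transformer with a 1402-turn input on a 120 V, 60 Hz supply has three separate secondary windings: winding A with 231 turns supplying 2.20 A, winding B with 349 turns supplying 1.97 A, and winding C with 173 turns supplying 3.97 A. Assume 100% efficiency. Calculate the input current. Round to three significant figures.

I_in ≈ 1.34 A

V_A = 120 × 231/1402 = 19.772 V; V_B = 120 × 349/1402 = 29.872 V; V_C = 120 × 173/1402 = 14.807 V.
P_out = V_A I_A + V_B I_B + V_C I_C = 19.772×2.20 + 29.872×1.97 + 14.807×3.97 = 43.498 + 58.847 + 58.785 = 161.13 W.
Ideal ⇒ P_in = P_out, so I_in = P_out/V_in = 161.13/120 = 1.34 A.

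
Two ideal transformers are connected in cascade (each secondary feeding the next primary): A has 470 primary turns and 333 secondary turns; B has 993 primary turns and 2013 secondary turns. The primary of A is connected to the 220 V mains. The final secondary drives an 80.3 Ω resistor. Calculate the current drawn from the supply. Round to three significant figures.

Secondary of A: V = 220.00 × 333/470 = 155.87 V.
Secondary of B: V = 155.87 × 2013/993 = 315.98 V.
I_load = 315.98/80.3 = 3.9350 A, so P_out = 315.98 × 3.9350 = 1243.4 W.
All ideal ⇒ P_in = P_out, so I_supply = 1243.4/220 = 5.65 A.

I_supply ≈ 5.65 A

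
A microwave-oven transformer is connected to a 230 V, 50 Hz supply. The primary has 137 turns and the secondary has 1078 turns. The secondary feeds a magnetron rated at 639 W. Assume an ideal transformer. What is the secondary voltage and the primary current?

V_s = V_p × N_s/N_p = 230 × 1078/137 = 1809.8 V.
I_s = P/V_s = 639/1809.8 = 0.35308 A.
I_p = I_s × N_s/N_p = 0.35308 × 1078/137 = 2.78 A.

V_s ≈ 1810 V, I_p ≈ 2.78 A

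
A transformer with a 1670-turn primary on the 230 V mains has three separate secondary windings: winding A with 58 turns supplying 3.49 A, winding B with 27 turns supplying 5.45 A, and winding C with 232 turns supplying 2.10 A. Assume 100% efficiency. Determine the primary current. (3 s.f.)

V_A = 230 × 58/1670 = 7.9880 V; V_B = 230 × 27/1670 = 3.7186 V; V_C = 230 × 232/1670 = 31.952 V.
P_out = V_A I_A + V_B I_B + V_C I_C = 7.9880×3.49 + 3.7186×5.45 + 31.952×2.10 = 27.878 + 20.266 + 67.099 = 115.24 W.
Ideal ⇒ P_in = P_out, so I_p = P_out/V_p = 115.24/230 = 0.501 A.

I_p ≈ 0.501 A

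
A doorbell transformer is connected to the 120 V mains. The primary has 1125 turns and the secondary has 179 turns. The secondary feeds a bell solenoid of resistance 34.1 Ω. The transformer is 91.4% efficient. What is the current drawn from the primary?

V_s = 120 × 179/1125 = 19.093 V.
I_s = V_s/R = 19.093/34.1 = 0.55992 A.
P_out = V_s I_s = 19.093 × 0.55992 = 10.691 W.
P_in = P_out/η = 10.691/0.914 = 11.697 W.
I_p = P_in/V_p = 11.697/120 = 0.0975 A.

I_p ≈ 0.0975 A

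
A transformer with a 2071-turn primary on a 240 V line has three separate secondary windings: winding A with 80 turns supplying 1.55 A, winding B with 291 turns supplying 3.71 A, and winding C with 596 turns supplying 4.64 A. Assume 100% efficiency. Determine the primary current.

I_p ≈ 1.92 A

V_A = 240 × 80/2071 = 9.2709 V; V_B = 240 × 291/2071 = 33.723 V; V_C = 240 × 596/2071 = 69.068 V.
P_out = V_A I_A + V_B I_B + V_C I_C = 9.2709×1.55 + 33.723×3.71 + 69.068×4.64 = 14.370 + 125.11 + 320.48 = 459.96 W.
Ideal ⇒ P_in = P_out, so I_p = P_out/V_p = 459.96/240 = 1.92 A.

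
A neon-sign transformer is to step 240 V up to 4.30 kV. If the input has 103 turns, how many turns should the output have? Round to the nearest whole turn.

N_out/N_in = V_out/V_in, so N_out = 103 × 4300/240 = 1845.4 ≈ 1845 turns.

N_out = 1845 turns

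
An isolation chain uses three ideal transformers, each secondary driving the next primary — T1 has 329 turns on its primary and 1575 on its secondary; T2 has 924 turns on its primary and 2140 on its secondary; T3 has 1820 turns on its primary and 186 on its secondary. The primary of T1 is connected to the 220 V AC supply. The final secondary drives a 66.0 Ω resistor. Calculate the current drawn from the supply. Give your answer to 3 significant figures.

Secondary of T1: V = 220.00 × 1575/329 = 1053.2 V.
Secondary of T2: V = 1053.2 × 2140/924 = 2439.2 V.
Secondary of T3: V = 2439.2 × 186/1820 = 249.28 V.
I_load = 249.28/66.0 = 3.7770 A, so P_out = 249.28 × 3.7770 = 941.54 W.
All ideal ⇒ P_in = P_out, so I_supply = 941.54/220 = 4.28 A.

I_supply ≈ 4.28 A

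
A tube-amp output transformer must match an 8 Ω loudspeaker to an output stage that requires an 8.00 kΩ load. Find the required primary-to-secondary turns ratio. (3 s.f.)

Z_p/Z_s = (N_p/N_s)², so N_p/N_s = √(8000/8) = √1000 = 31.6.

N_p/N_s ≈ 31.6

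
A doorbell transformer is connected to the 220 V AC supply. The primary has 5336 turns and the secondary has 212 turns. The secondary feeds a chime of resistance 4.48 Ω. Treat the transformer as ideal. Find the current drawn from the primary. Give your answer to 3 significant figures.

V_s = V_p × N_s/N_p = 220 × 212/5336 = 8.7406 V.
I_s = V_s/R = 8.7406/4.48 = 1.9510 A.
For an ideal transformer I_p N_p = I_s N_s, so I_p = 1.9510 × 212/5336 = 0.0775 A.

I_p ≈ 0.0775 A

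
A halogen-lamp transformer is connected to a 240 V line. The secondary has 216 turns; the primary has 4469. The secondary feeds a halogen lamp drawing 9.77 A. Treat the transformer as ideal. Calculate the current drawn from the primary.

For an ideal transformer I_p N_p = I_s N_s, so I_p = 9.77 × 216/4469 = 0.472 A.

I_p ≈ 0.472 A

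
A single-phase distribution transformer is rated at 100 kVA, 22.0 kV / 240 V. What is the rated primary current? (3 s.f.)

I_p ≈ 4.55 A

I_p = S/V_p = 100000/22000 = 4.55 A.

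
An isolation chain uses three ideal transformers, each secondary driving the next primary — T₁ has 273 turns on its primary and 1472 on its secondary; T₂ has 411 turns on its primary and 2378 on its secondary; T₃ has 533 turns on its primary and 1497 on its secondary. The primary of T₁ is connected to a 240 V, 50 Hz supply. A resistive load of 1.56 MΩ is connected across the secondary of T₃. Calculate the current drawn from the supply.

I_supply ≈ 1.18 A

Secondary of T₁: V = 240.00 × 1472/273 = 1294.1 V.
Secondary of T₂: V = 1294.1 × 2378/411 = 7487.3 V.
Secondary of T₃: V = 7487.3 × 1497/533 = 21029 V.
I_load = 21029/(1.56×10^6) = 0.013480 A, so P_out = 21029 × 0.013480 = 283.48 W.
All ideal ⇒ P_in = P_out, so I_supply = 283.48/240 = 1.18 A.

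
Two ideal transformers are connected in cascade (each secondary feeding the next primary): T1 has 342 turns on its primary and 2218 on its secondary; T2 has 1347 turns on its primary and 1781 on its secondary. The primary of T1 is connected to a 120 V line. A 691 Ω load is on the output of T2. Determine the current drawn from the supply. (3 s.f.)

I_supply ≈ 12.8 A

Secondary of T1: V = 120.00 × 2218/342 = 778.25 V.
Secondary of T2: V = 778.25 × 1781/1347 = 1029.0 V.
I_load = 1029.0/691 = 1.4891 A, so P_out = 1029.0 × 1.4891 = 1532.3 W.
All ideal ⇒ P_in = P_out, so I_supply = 1532.3/120 = 12.8 A.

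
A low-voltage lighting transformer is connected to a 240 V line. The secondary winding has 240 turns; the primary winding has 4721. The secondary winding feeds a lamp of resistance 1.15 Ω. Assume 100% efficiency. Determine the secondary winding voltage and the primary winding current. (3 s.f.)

V_s ≈ 12.2 V, I_p ≈ 0.539 A

V_s = V_p × N_s/N_p = 240 × 240/4721 = 12.201 V.
I_s = V_s/R = 12.201/1.15 = 10.609 A.
I_p = I_s × N_s/N_p = 10.609 × 240/4721 = 0.539 A.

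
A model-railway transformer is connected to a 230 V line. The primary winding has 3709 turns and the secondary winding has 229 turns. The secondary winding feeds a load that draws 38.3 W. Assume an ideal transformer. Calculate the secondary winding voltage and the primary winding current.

V_s = V_p × N_s/N_p = 230 × 229/3709 = 14.201 V.
I_s = P/V_s = 38.3/14.201 = 2.6971 A.
I_p = I_s × N_s/N_p = 2.6971 × 229/3709 = 0.167 A.

V_s ≈ 14.2 V, I_p ≈ 0.167 A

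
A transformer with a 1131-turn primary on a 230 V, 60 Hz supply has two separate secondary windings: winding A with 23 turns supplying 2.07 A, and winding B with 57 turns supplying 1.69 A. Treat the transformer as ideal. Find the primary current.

I_p ≈ 0.127 A

V_A = 230 × 23/1131 = 4.6773 V; V_B = 230 × 57/1131 = 11.592 V.
P_out = V_A I_A + V_B I_B = 4.6773×2.07 + 11.592×1.69 = 9.6820 + 19.590 = 29.272 W.
Ideal ⇒ P_in = P_out, so I_p = P_out/V_p = 29.272/230 = 0.127 A.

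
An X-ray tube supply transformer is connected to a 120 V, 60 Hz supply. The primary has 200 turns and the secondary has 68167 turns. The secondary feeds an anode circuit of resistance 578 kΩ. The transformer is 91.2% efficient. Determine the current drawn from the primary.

V_s = 120 × 68167/200 = 40900 V.
I_s = V_s/R = 40900/578000 = 0.070762 A.
P_out = V_s I_s = 40900 × 0.070762 = 2894.2 W.
P_in = P_out/η = 2894.2/0.912 = 3173.4 W.
I_p = P_in/V_p = 3173.4/120 = 26.4 A.

I_p ≈ 26.4 A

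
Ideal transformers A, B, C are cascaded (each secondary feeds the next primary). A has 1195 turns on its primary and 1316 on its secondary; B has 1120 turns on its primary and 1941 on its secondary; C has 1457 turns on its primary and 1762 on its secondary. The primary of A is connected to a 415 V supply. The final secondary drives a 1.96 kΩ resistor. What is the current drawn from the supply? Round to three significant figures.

I_supply ≈ 1.13 A

After A: V = 415.00 × 1316/1195 = 457.02 V.
After B: V = 457.02 × 1941/1120 = 792.03 V.
After C: V = 792.03 × 1762/1457 = 957.83 V.
I_load = 957.83/1960 = 0.48869 A, so P_out = 957.83 × 0.48869 = 468.08 W.
All ideal ⇒ P_in = P_out, so I_supply = 468.08/415 = 1.13 A.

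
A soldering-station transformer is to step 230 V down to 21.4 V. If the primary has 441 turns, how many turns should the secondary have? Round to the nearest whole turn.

N_s = 41 turns

N_s/N_p = V_s/V_p, so N_s = 441 × 21.4/230 = 41.0 ≈ 41 turns.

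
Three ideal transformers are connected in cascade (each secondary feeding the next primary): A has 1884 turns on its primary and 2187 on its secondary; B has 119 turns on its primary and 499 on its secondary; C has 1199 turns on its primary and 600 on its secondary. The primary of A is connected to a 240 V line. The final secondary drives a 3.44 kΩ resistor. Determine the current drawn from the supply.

Secondary of A: V = 240.00 × 2187/1884 = 278.60 V.
Secondary of B: V = 278.60 × 499/119 = 1168.2 V.
Secondary of C: V = 1168.2 × 600/1199 = 584.61 V.
I_load = 584.61/3440 = 0.16994 A, so P_out = 584.61 × 0.16994 = 99.351 W.
All ideal ⇒ P_in = P_out, so I_supply = 99.351/240 = 0.414 A.

I_supply ≈ 0.414 A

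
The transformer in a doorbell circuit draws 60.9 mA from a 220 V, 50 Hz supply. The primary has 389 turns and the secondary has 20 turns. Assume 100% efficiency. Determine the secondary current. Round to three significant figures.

I_s/I_p = N_p/N_s, so I_s = 0.0609 × 389/20 = 1.18 A.

I_s ≈ 1.18 A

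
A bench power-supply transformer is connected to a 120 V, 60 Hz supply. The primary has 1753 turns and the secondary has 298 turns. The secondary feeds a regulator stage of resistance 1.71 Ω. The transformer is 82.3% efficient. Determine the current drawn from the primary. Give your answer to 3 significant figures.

I_p ≈ 2.46 A

V_s = 120 × 298/1753 = 20.399 V.
I_s = V_s/R = 20.399/1.71 = 11.929 A.
P_out = V_s I_s = 20.399 × 11.929 = 243.35 W.
P_in = P_out/η = 243.35/0.823 = 295.69 W.
I_p = P_in/V_p = 295.69/120 = 2.46 A.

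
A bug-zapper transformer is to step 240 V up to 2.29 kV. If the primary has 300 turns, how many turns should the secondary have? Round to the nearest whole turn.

N_s/N_p = V_s/V_p, so N_s = 300 × 2290/240 = 2862.5 ≈ 2862 turns.

N_s = 2862 turns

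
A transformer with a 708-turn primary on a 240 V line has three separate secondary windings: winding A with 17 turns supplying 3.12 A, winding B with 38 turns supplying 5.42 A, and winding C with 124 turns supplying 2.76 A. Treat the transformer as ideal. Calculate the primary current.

V_A = 240 × 17/708 = 5.7627 V; V_B = 240 × 38/708 = 12.881 V; V_C = 240 × 124/708 = 42.034 V.
P_out = V_A I_A + V_B I_B + V_C I_C = 5.7627×3.12 + 12.881×5.42 + 42.034×2.76 = 17.980 + 69.817 + 116.01 = 203.81 W.
Ideal ⇒ P_in = P_out, so I_p = P_out/V_p = 203.81/240 = 0.849 A.

I_p ≈ 0.849 A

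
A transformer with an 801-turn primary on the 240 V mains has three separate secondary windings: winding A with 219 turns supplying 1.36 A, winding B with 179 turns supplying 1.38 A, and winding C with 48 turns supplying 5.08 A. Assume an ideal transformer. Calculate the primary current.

I_p ≈ 0.985 A

V_A = 240 × 219/801 = 65.618 V; V_B = 240 × 179/801 = 53.633 V; V_C = 240 × 48/801 = 14.382 V.
P_out = V_A I_A + V_B I_B + V_C I_C = 65.618×1.36 + 53.633×1.38 + 14.382×5.08 = 89.240 + 74.013 + 73.061 = 236.31 W.
Ideal ⇒ P_in = P_out, so I_p = P_out/V_p = 236.31/240 = 0.985 A.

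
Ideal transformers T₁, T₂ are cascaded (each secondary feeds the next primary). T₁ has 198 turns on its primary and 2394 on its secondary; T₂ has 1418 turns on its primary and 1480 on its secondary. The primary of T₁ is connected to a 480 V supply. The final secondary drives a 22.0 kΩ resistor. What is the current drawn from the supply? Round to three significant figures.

After T₁: V = 480.00 × 2394/198 = 5803.6 V.
After T₂: V = 5803.6 × 1480/1418 = 6057.4 V.
I_load = 6057.4/22000 = 0.27534 A, so P_out = 6057.4 × 0.27534 = 1667.8 W.
All ideal ⇒ P_in = P_out, so I_supply = 1667.8/480 = 3.47 A.

I_supply ≈ 3.47 A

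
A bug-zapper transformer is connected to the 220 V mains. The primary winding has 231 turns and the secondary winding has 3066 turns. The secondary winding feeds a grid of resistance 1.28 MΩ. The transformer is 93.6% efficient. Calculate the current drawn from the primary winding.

V_s = 220 × 3066/231 = 2920.0 V.
I_s = V_s/R = 2920.0/(1.28×10^6) = 0.0022812 A.
P_out = V_s I_s = 2920.0 × 0.0022812 = 6.6612 W.
P_in = P_out/η = 6.6612/0.936 = 7.1167 W.
I_p = P_in/V_p = 7.1167/220 = 0.0323 A.

I_p ≈ 0.0323 A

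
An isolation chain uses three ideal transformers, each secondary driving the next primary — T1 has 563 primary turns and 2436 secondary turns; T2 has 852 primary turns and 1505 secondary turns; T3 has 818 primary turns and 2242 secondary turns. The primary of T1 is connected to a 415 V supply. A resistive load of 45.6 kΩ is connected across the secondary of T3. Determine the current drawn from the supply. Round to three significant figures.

I_supply ≈ 3.99 A

Secondary of T1: V = 415.00 × 2436/563 = 1795.6 V.
Secondary of T2: V = 1795.6 × 1505/852 = 3171.9 V.
Secondary of T3: V = 3171.9 × 2242/818 = 8693.5 V.
I_load = 8693.5/45600 = 0.19065 A, so P_out = 8693.5 × 0.19065 = 1657.4 W.
All ideal ⇒ P_in = P_out, so I_supply = 1657.4/415 = 3.99 A.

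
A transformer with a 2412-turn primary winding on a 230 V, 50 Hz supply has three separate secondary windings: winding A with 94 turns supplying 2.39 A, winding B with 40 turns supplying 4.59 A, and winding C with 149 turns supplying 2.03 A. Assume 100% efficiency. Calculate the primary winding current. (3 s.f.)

I_p ≈ 0.295 A

V_A = 230 × 94/2412 = 8.9635 V; V_B = 230 × 40/2412 = 3.8143 V; V_C = 230 × 149/2412 = 14.208 V.
P_out = V_A I_A + V_B I_B + V_C I_C = 8.9635×2.39 + 3.8143×4.59 + 14.208×2.03 = 21.423 + 17.507 + 28.842 = 67.773 W.
Ideal ⇒ P_in = P_out, so I_p = P_out/V_p = 67.773/230 = 0.295 A.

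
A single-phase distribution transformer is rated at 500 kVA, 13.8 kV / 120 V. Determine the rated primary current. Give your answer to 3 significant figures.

I_p = S/V_p = 500000/13800 = 36.2 A.

I_p ≈ 36.2 A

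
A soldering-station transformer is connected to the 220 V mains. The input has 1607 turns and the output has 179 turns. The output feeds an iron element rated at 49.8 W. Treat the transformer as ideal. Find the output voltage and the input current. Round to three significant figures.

V_out ≈ 24.5 V, I_in ≈ 0.226 A

V_out = V_in × N_out/N_in = 220 × 179/1607 = 24.505 V.
I_out = P/V_out = 49.8/24.505 = 2.0322 A.
I_in = I_out × N_out/N_in = 2.0322 × 179/1607 = 0.226 A.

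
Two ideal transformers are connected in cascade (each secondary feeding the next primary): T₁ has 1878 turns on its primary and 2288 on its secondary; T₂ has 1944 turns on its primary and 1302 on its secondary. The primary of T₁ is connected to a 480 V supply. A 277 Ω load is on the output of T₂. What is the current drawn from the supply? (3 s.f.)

Secondary of T₁: V = 480.00 × 2288/1878 = 584.79 V.
Secondary of T₂: V = 584.79 × 1302/1944 = 391.67 V.
I_load = 391.67/277 = 1.4140 A, so P_out = 391.67 × 1.4140 = 553.80 W.
All ideal ⇒ P_in = P_out, so I_supply = 553.80/480 = 1.15 A.

I_supply ≈ 1.15 A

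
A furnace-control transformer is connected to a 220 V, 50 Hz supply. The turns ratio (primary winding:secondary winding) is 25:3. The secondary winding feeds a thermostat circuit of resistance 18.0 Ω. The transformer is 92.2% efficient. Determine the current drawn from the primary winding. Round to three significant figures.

I_p ≈ 0.191 A

V_s = 220 × 3/25 = 26.400 V.
I_s = V_s/R = 26.400/18.0 = 1.4667 A.
P_out = V_s I_s = 26.400 × 1.4667 = 38.720 W.
P_in = P_out/η = 38.720/0.922 = 41.996 W.
I_p = P_in/V_p = 41.996/220 = 0.191 A.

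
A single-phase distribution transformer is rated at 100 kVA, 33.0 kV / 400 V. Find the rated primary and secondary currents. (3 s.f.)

I_p = S/V_p = 100000/33000 = 3.03 A.
I_s = S/V_s = 100000/400 = 250 A.

I_p ≈ 3.03 A, I_s ≈ 250 A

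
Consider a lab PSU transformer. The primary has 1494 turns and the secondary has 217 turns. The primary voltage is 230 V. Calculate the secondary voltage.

V_s/V_p = N_s/N_p, so V_s = 230 × 217/1494 = 33.4 V.

V_s ≈ 33.4 V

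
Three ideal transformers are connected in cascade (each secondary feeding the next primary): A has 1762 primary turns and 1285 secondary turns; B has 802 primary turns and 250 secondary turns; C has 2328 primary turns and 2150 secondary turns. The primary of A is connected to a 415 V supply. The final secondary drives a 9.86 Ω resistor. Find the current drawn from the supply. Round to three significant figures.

I_supply ≈ 1.86 A

After A: V = 415.00 × 1285/1762 = 302.65 V.
After B: V = 302.65 × 250/802 = 94.343 V.
After C: V = 94.343 × 2150/2328 = 87.130 V.
I_load = 87.130/9.86 = 8.8367 A, so P_out = 87.130 × 8.8367 = 769.94 W.
All ideal ⇒ P_in = P_out, so I_supply = 769.94/415 = 1.86 A.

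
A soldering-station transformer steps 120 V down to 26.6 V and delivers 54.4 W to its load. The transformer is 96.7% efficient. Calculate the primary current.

I_p ≈ 0.469 A

P_in = P_out/η = 54.4/0.967 = 56.256 W.
I_p = P_in/V_p = 56.256/120 = 0.469 A.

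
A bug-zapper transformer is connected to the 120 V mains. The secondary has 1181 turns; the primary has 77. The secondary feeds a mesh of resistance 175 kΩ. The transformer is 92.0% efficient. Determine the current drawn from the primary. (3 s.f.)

I_p ≈ 0.175 A

V_s = 120 × 1181/77 = 1840.5 V.
I_s = V_s/R = 1840.5/175000 = 0.010517 A.
P_out = V_s I_s = 1840.5 × 0.010517 = 19.357 W.
P_in = P_out/η = 19.357/0.920 = 21.040 W.
I_p = P_in/V_p = 21.040/120 = 0.175 A.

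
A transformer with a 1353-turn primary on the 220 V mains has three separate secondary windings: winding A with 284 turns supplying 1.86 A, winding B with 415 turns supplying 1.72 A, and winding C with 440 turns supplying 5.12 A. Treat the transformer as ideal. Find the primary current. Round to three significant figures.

V_A = 220 × 284/1353 = 46.179 V; V_B = 220 × 415/1353 = 67.480 V; V_C = 220 × 440/1353 = 71.545 V.
P_out = V_A I_A + V_B I_B + V_C I_C = 46.179×1.86 + 67.480×1.72 + 71.545×5.12 = 85.893 + 116.07 + 366.31 = 568.27 W.
Ideal ⇒ P_in = P_out, so I_p = P_out/V_p = 568.27/220 = 2.58 A.

I_p ≈ 2.58 A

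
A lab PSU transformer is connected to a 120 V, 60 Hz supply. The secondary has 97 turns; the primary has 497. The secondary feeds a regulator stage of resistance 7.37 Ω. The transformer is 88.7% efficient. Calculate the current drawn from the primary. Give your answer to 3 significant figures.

V_s = 120 × 97/497 = 23.421 V.
I_s = V_s/R = 23.421/7.37 = 3.1778 A.
P_out = V_s I_s = 23.421 × 3.1778 = 74.426 W.
P_in = P_out/η = 74.426/0.887 = 83.908 W.
I_p = P_in/V_p = 83.908/120 = 0.699 A.

I_p ≈ 0.699 A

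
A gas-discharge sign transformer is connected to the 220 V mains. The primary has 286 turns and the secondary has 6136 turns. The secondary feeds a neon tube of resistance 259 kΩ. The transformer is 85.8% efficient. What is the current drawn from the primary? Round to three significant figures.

I_p ≈ 0.456 A

V_s = 220 × 6136/286 = 4720.0 V.
I_s = V_s/R = 4720.0/259000 = 0.018224 A.
P_out = V_s I_s = 4720.0 × 0.018224 = 86.017 W.
P_in = P_out/η = 86.017/0.858 = 100.25 W.
I_p = P_in/V_p = 100.25/220 = 0.456 A.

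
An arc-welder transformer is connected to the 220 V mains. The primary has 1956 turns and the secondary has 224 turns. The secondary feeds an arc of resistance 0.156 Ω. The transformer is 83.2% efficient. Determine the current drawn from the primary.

V_s = 220 × 224/1956 = 25.194 V.
I_s = V_s/R = 25.194/0.156 = 161.50 A.
P_out = V_s I_s = 25.194 × 161.50 = 4068.9 W.
P_in = P_out/η = 4068.9/0.832 = 4890.5 W.
I_p = P_in/V_p = 4890.5/220 = 22.2 A.

I_p ≈ 22.2 A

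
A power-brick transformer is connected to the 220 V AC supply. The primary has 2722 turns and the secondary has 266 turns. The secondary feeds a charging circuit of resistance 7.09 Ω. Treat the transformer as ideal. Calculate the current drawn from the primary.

I_p ≈ 0.296 A

V_s = V_p × N_s/N_p = 220 × 266/2722 = 21.499 V.
I_s = V_s/R = 21.499/7.09 = 3.0323 A.
For an ideal transformer I_p N_p = I_s N_s, so I_p = 3.0323 × 266/2722 = 0.296 A.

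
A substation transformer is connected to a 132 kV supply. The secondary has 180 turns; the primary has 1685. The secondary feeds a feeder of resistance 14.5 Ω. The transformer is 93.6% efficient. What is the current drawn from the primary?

I_p ≈ 111 A

V_s = 132000 × 180/1685 = 14101 V.
I_s = V_s/R = 14101/14.5 = 972.48 A.
P_out = V_s I_s = 14101 × 972.48 = 1.3713×10^7 W.
P_in = P_out/η = 1.3713×10^7/0.936 = 1.4650×10^7 W.
I_p = P_in/V_p = 1.4650×10^7/132000 = 111 A.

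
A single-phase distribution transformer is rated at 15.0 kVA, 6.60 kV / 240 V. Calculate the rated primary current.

I_p = S/V_p = 15000/6600 = 2.27 A.

I_p ≈ 2.27 A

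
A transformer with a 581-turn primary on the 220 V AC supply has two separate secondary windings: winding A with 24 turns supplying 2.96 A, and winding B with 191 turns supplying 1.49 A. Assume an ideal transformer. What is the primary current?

V_A = 220 × 24/581 = 9.0878 V; V_B = 220 × 191/581 = 72.324 V.
P_out = V_A I_A + V_B I_B = 9.0878×2.96 + 72.324×1.49 = 26.900 + 107.76 = 134.66 W.
Ideal ⇒ P_in = P_out, so I_p = P_out/V_p = 134.66/220 = 0.612 A.

I_p ≈ 0.612 A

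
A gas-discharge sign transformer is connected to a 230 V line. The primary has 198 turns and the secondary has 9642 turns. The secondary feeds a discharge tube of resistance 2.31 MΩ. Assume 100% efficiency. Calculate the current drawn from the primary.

V_s = V_p × N_s/N_p = 230 × 9642/198 = 11200 V.
I_s = V_s/R = 11200/(2.31×10^6) = 0.0048486 A.
For an ideal transformer I_p N_p = I_s N_s, so I_p = 0.0048486 × 9642/198 = 0.236 A.

I_p ≈ 0.236 A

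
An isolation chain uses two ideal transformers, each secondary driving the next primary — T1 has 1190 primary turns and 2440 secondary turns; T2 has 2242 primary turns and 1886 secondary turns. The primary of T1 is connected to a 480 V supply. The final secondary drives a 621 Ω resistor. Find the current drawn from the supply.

After T1: V = 480.00 × 2440/1190 = 984.20 V.
After T2: V = 984.20 × 1886/2242 = 827.92 V.
I_load = 827.92/621 = 1.3332 A, so P_out = 827.92 × 1.3332 = 1103.8 W.
All ideal ⇒ P_in = P_out, so I_supply = 1103.8/480 = 2.30 A.

I_supply ≈ 2.30 A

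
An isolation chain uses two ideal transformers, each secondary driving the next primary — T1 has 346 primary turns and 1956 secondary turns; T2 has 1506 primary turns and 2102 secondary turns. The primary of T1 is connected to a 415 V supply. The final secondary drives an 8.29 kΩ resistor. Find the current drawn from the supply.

After T1: V = 415.00 × 1956/346 = 2346.1 V.
After T2: V = 2346.1 × 2102/1506 = 3274.5 V.
I_load = 3274.5/8290 = 0.39500 A, so P_out = 3274.5 × 0.39500 = 1293.4 W.
All ideal ⇒ P_in = P_out, so I_supply = 1293.4/415 = 3.12 A.

I_supply ≈ 3.12 A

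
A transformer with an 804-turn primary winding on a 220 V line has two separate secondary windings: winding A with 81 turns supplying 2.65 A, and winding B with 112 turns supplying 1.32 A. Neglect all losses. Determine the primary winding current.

I_p ≈ 0.451 A

V_A = 220 × 81/804 = 22.164 V; V_B = 220 × 112/804 = 30.647 V.
P_out = V_A I_A + V_B I_B = 22.164×2.65 + 30.647×1.32 = 58.735 + 40.454 = 99.189 W.
Ideal ⇒ P_in = P_out, so I_p = P_out/V_p = 99.189/220 = 0.451 A.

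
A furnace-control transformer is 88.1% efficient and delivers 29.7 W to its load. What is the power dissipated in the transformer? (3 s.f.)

P_in = P_out/η = 29.7/0.881 = 33.7117 W.
P_loss = P_in − P_out = 33.7117 − 29.7 = 4.01 W.

P_loss ≈ 4.01 W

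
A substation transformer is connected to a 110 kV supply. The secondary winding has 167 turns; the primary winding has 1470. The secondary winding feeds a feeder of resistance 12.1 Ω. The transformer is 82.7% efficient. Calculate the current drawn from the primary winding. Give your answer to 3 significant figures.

V_s = 110000 × 167/1470 = 12497 V.
I_s = V_s/R = 12497/12.1 = 1032.8 A.
P_out = V_s I_s = 12497 × 1032.8 = 1.2906×10^7 W.
P_in = P_out/η = 1.2906×10^7/0.827 = 1.5606×10^7 W.
I_p = P_in/V_p = 1.5606×10^7/110000 = 142 A.

I_p ≈ 142 A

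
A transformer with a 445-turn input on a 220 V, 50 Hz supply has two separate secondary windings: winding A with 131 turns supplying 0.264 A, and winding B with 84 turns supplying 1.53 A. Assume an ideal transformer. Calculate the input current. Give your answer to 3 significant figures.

V_A = 220 × 131/445 = 64.764 V; V_B = 220 × 84/445 = 41.528 V.
P_out = V_A I_A + V_B I_B = 64.764×0.264 + 41.528×1.53 = 17.098 + 63.538 = 80.636 W.
Ideal ⇒ P_in = P_out, so I_in = P_out/V_in = 80.636/220 = 0.367 A.

I_in ≈ 0.367 A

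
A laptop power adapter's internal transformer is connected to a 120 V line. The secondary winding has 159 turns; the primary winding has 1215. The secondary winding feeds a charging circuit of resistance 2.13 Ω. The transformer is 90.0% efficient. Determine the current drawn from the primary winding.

I_p ≈ 1.07 A

V_s = 120 × 159/1215 = 15.704 V.
I_s = V_s/R = 15.704/2.13 = 7.3726 A.
P_out = V_s I_s = 15.704 × 7.3726 = 115.78 W.
P_in = P_out/η = 115.78/0.900 = 128.64 W.
I_p = P_in/V_p = 128.64/120 = 1.07 A.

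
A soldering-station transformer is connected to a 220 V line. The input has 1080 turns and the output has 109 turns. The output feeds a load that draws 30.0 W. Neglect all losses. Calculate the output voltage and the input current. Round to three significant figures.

V_out ≈ 22.2 V, I_in ≈ 0.136 A

V_out = V_in × N_out/N_in = 220 × 109/1080 = 22.204 V.
I_out = P/V_out = 30.0/22.204 = 1.3511 A.
I_in = I_out × N_out/N_in = 1.3511 × 109/1080 = 0.136 A.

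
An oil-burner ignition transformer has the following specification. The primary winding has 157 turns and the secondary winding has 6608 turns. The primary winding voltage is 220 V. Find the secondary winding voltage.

V_s ≈ 9260 V

V_s/V_p = N_s/N_p, so V_s = 220 × 6608/157 = 9260 V.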